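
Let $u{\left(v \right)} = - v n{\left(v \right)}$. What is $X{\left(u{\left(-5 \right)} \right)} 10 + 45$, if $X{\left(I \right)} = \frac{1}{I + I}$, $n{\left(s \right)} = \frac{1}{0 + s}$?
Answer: $40$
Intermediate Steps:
$n{\left(s \right)} = \frac{1}{s}$
$u{\left(v \right)} = -1$ ($u{\left(v \right)} = - \frac{v}{v} = \left(-1\right) 1 = -1$)
$X{\left(I \right)} = \frac{1}{2 I}$
$X{\left(u{\left(-5 \right)} \right)} 10 + 45 = \frac{1}{2 \left(-1\right)} 10 + 45 = \frac{1}{2} \left(-1\right) 10 + 45 = \left(- \frac{1}{2}\right) 10 + 45 = -5 + 45 = 40$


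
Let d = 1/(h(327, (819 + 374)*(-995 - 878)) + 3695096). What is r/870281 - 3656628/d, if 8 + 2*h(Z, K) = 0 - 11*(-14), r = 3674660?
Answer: -11759113666430032432/870281 ≈ -1.3512e+13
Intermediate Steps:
h(Z, K) = 73 (h(Z, K) = -4 + (0 - 11*(-14))/2 = -4 + (0 + 154)/2 = -4 + (½)*154 = -4 + 77 = 73)
d = 1/3695169 (d = 1/(73 + 3695096) = 1/3695169 ≈ 2.7062e-7)
r/870281 - 3656628/d = 3674660/870281 - 3656628/1/3695169 = 3674660*(1/870281) - 3656628*3695169 = 3674660/870281 - 13511858430132 = -11759113666430032432/870281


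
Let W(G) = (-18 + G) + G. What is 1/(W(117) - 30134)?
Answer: -1/29918 ≈ -3.3425e-5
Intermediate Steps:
W(G) = -18 + 2*G
1/(W(117) - 30134) = 1/((-18 + 2*117) - 30134) = 1/((-18 + 234) - 30134) = 1/(216 - 30134) = 1/(-29918) = -1/29918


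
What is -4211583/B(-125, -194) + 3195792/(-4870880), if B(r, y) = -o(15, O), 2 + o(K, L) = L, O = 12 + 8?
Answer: 106844051452/456645 ≈ 2.3398e+5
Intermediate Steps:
O = 20
o(K, L) = -2 + L
B(r, y) = -18 (B(r, y) = -(-2 + 20) = -1*18 = -18)
-4211583/B(-125, -194) + 3195792/(-4870880) = -4211583/(-18) + 3195792/(-4870880) = -4211583*(-1/18) + 3195792*(-1/4870880) = 1403861/6 - 199737/304430 = 106844051452/456645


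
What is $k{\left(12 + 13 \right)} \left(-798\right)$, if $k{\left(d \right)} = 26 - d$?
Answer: $-798$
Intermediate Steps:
$k{\left(12 + 13 \right)} \left(-798\right) = \left(26 - \left(12 + 13\right)\right) \left(-798\right) = \left(26 - 25\right) \left(-798\right) = 1 \left(-798\right) = -798$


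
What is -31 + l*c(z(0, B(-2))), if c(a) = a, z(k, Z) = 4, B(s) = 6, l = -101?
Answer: -435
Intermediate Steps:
-31 + l*c(z(0, B(-2))) = -31 - 101*4 = -31 - 404 = -435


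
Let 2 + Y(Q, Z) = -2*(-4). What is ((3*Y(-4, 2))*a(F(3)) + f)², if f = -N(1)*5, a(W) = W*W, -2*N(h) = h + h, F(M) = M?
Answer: 27889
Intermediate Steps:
N(h) = -h (N(h) = -(h + h)/2 = -h)
Y(Q, Z) = 6 (Y(Q, Z) = -2 - 2*(-4) = -2 + 8 = 6)
a(W) = W²
f = 5 (f = -(-1)*5 = -1*(-1)*5 = 1*5 = 5)
((3*Y(-4, 2))*a(F(3)) + f)² = ((3*6)*3² + 5)² = (18*9 + 5)² = (162 + 5)² = 167² = 27889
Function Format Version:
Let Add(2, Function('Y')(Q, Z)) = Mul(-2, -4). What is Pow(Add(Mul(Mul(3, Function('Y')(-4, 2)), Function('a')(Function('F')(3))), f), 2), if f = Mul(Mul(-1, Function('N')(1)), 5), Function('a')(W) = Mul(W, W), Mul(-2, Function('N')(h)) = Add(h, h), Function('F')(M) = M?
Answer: 27889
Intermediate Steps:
Function('N')(h) = Mul(-1, h) (Function('N')(h) = Mul(Rational(-1, 2), Add(h, h)) = Mul(Rational(-1, 2), Mul(2, h)) = Mul(-1, h))
Function('Y')(Q, Z) = 6 (Function('Y')(Q, Z) = Add(-2, Mul(-2, -4)) = Add(-2, 8) = 6)
Function('a')(W) = Pow(W, 2)
f = 5 (f = Mul(Mul(-1, Mul(-1, 1)), 5) = Mul(Mul(-1, -1), 5) = Mul(1, 5) = 5)
Pow(Add(Mul(Mul(3, Function('Y')(-4, 2)), Function('a')(Function('F')(3))), f), 2) = Pow(Add(Mul(Mul(3, 6), Pow(3, 2)), 5), 2) = Pow(Add(Mul(18, 9), 5), 2) = Pow(Add(162, 5), 2) = Pow(167, 2) = 27889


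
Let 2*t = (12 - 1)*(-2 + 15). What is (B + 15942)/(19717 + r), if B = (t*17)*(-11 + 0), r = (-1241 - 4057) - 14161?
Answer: 5143/516 ≈ 9.9671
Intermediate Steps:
t = 143/2 (t = ((12 - 1)*(-2 + 15))/2 = (11*13)/2 = (½)*143 = 143/2 ≈ 71.500)
r = -19459 (r = -5298 - 14161 = -19459)
B = -26741/2 (B = ((143/2)*17)*(-11 + 0) = (2431/2)*(-11) = -26741/2 ≈ -13371.)
(B + 15942)/(19717 + r) = (-26741/2 + 15942)/(19717 - 19459) = (5143/2)/258 = (5143/2)*(1/258) = 5143/516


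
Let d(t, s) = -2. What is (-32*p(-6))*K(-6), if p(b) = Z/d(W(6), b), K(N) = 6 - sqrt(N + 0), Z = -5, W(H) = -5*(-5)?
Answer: -480 + 80*I*sqrt(6) ≈ -480.0 + 195.96*I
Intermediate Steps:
W(H) = 25
K(N) = 6 - sqrt(N)
p(b) = 5/2 (p(b) = -5/(-2) = -5*(-1/2) = 5/2)
(-32*p(-6))*K(-6) = (-32*5/2)*(6 - sqrt(-6)) = -80*(6 - I*sqrt(6)) = -480 + 80*I*sqrt(6)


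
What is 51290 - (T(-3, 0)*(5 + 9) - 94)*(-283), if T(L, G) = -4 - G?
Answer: 8840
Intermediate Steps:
51290 - (T(-3, 0)*(5 + 9) - 94)*(-283) = 51290 - ((-4 - 1*0)*(5 + 9) - 94)*(-283) = 51290 - ((-4 + 0)*14 - 94)*(-283) = 51290 - (-4*14 - 94)*(-283) = 51290 - (-56 - 94)*(-283) = 51290 - (-150)*(-283) = 51290 - 1*42450 = 51290 - 42450 = 8840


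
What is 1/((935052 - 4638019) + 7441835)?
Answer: 1/3738868 ≈ 2.6746e-7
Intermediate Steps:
1/((935052 - 4638019) + 7441835) = 1/(-3702967 + 7441835) = 1/3738868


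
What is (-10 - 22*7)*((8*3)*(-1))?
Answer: 3936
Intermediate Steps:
(-10 - 22*7)*((8*3)*(-1)) = (-10 - 154)*(24*(-1)) = -164*(-24) = 3936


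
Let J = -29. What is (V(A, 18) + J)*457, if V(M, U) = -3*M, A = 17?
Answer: -36560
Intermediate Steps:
(V(A, 18) + J)*457 = (-3*17 - 29)*457 = (-51 - 29)*457 = -80*457 = -36560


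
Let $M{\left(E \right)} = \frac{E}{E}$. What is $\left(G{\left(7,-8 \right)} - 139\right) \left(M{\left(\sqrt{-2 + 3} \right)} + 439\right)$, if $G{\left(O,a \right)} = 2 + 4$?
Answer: $-58520$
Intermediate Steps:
$G{\left(O,a \right)} = 6$
$M{\left(E \right)} = 1$
$\left(G{\left(7,-8 \right)} - 139\right) \left(M{\left(\sqrt{-2 + 3} \right)} + 439\right) = \left(6 - 139\right) \left(1 + 439\right) = \left(-133\right) 440 = -58520$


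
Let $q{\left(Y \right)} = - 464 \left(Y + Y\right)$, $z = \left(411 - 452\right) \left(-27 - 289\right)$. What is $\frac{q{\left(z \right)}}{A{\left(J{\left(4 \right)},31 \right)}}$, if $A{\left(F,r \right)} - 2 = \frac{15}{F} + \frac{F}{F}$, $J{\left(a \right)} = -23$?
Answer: $- \frac{138266432}{27} \approx -5.121 \cdot 10^{6}$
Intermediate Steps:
$A{\left(F,r \right)} = 3 + \frac{15}{F}$ ($A{\left(F,r \right)} = 2 + \left(\frac{15}{F} + \frac{F}{F}\right) = 2 + \left(\frac{15}{F} + 1\right) = 2 + \left(1 + \frac{15}{F}\right) = 3 + \frac{15}{F}$)
$z = 12956$ ($z = \left(-41\right) \left(-316\right) = 12956$)
$q{\left(Y \right)} = - 928 Y$ ($q{\left(Y \right)} = - 464 \cdot 2 Y = - 928 Y$)
$\frac{q{\left(z \right)}}{A{\left(J{\left(4 \right)},31 \right)}} = \frac{\left(-928\right) 12956}{3 + \frac{15}{-23}} = - \frac{12023168}{3 + 15 \left(- \frac{1}{23}\right)} = - \frac{12023168}{3 - \frac{15}{23}} = - \frac{12023168}{\frac{54}{23}} = \left(-12023168\right) \frac{23}{54} = - \frac{138266432}{27}$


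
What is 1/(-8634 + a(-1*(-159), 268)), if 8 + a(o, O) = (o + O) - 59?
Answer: -1/8274 ≈ -0.00012086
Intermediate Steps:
a(o, O) = -67 + O + o (a(o, O) = -8 + ((o + O) - 59) = -8 + ((O + o) - 59) = -8 + (-59 + O + o) = -67 + O + o)
1/(-8634 + a(-1*(-159), 268)) = 1/(-8634 + (-67 + 268 - 1*(-159))) = 1/(-8634 + (-67 + 268 + 159)) = 1/(-8634 + 360) = 1/(-8274) = -1/8274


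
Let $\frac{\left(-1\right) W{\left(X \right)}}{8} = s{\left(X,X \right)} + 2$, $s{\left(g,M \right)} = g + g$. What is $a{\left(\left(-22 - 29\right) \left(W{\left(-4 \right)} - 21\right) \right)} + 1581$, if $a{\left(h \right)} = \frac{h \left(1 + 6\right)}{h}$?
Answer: $1588$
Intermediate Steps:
$s{\left(g,M \right)} = 2 g$
$W{\left(X \right)} = -16 - 16 X$ ($W{\left(X \right)} = - 8 \left(2 X + 2\right) = - 8 \left(2 + 2 X\right) = -16 - 16 X$)
$a{\left(h \right)} = 7$ ($a{\left(h \right)} = \frac{h 7}{h} = \frac{7 h}{h} = 7$)
$a{\left(\left(-22 - 29\right) \left(W{\left(-4 \right)} - 21\right) \right)} + 1581 = 7 + 1581 = 1588$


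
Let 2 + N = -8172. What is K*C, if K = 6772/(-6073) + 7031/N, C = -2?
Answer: 98053591/24820351 ≈ 3.9505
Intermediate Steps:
N = -8174 (N = -2 - 8172 = -8174)
K = -98053591/49640702 (K = 6772/(-6073) + 7031/(-8174) = 6772*(-1/6073) + 7031*(-1/8174) = -6772/6073 - 7031/8174 = -98053591/49640702 ≈ -1.9753)
K*C = -98053591/49640702*(-2) = 98053591/24820351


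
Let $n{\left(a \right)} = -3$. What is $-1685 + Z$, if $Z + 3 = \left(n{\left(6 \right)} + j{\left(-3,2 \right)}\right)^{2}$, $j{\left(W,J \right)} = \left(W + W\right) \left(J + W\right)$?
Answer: $-1679$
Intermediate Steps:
$j{\left(W,J \right)} = 2 W \left(J + W\right)$
$Z = 6$ ($Z = -3 + \left(-3 + 2 \left(-3\right) \left(2 - 3\right)\right)^{2} = -3 + \left(-3 + 2 \left(-3\right) \left(-1\right)\right)^{2} = -3 + \left(-3 + 6\right)^{2} = -3 + 3^{2} = -3 + 9 = 6$)
$-1685 + Z = -1685 + 6 = -1679$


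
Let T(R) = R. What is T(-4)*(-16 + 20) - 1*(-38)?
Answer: 22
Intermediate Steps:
T(-4)*(-16 + 20) - 1*(-38) = -4*(-16 + 20) - 1*(-38) = -4*4 + 38 = -16 + 38 = 22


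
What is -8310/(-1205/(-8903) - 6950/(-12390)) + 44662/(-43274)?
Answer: -198355068856697/16618470946 ≈ -11936.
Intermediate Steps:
-8310/(-1205/(-8903) - 6950/(-12390)) + 44662/(-43274) = -8310/(-1205*(-1/8903) - 6950*(-1/12390)) + 44662*(-1/43274) = -8310/(1205/8903 + 695/1239) - 22331/21637 = -8310/7680580/11030817 - 22331/21637 = -8310*11030817/7680580 - 22331/21637 = -9166608927/768058 - 22331/21637 = -198355068856697/16618470946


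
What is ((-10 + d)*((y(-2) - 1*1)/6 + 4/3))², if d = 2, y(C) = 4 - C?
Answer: 2704/9 ≈ 300.44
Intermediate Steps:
((-10 + d)*((y(-2) - 1*1)/6 + 4/3))² = ((-10 + 2)*(((4 - 1*(-2)) - 1*1)/6 + 4/3))² = (-8*(((4 + 2) - 1)*(⅙) + 4*(⅓)))² = (-8*((6 - 1)*(⅙) + 4/3))² = (-8*(5*(⅙) + 4/3))² = (-8*(⅚ + 4/3))² = (-8*13/6)² = (-52/3)² = 2704/9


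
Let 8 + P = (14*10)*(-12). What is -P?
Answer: 1688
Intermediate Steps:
P = -1688 (P = -8 + (14*10)*(-12) = -8 + 140*(-12) = -8 - 1680 = -1688)
-P = -1*(-1688) = 1688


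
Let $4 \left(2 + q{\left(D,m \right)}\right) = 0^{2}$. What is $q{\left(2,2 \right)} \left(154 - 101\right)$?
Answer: $-106$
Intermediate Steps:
$q{\left(D,m \right)} = -2$ ($q{\left(D,m \right)} = -2 + \frac{0^{2}}{4} = -2 + \frac{1}{4} \cdot 0 = -2 + 0 = -2$)
$q{\left(2,2 \right)} \left(154 - 101\right) = - 2 \left(154 - 101\right) = \left(-2\right) 53 = -106$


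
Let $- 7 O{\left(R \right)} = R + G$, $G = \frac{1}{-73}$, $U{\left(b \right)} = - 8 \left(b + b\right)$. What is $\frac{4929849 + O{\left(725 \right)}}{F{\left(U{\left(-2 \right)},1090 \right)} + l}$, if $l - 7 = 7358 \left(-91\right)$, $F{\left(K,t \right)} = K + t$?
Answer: $- \frac{2519099915}{341577439} \approx -7.3749$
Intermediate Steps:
$U{\left(b \right)} = - 16 b$ ($U{\left(b \right)} = - 8 \cdot 2 b = - 16 b$)
$l = -669571$ ($l = 7 + 7358 \left(-91\right) = 7 - 669578 = -669571$)
$G = - \frac{1}{73} \approx -0.013699$
$O{\left(R \right)} = \frac{1}{511} - \frac{R}{7}$ ($O{\left(R \right)} = - \frac{R - \frac{1}{73}}{7} = - \frac{- \frac{1}{73} + R}{7} = \frac{1}{511} - \frac{R}{7}$)
$\frac{4929849 + O{\left(725 \right)}}{F{\left(U{\left(-2 \right)},1090 \right)} + l} = \frac{4929849 + \left(\frac{1}{511} - \frac{725}{7}\right)}{\left(\left(-16\right) \left(-2\right) + 1090\right) - 669571} = \frac{4929849 + \left(\frac{1}{511} - \frac{725}{7}\right)}{\left(32 + 1090\right) - 669571} = \frac{4929849 - \frac{52924}{511}}{1122 - 669571} = \frac{2519099915}{511 \left(-668449\right)} = \frac{2519099915}{511} \left(- \frac{1}{668449}\right) = - \frac{2519099915}{341577439}$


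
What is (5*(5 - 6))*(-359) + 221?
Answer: 2016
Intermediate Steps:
(5*(5 - 6))*(-359) + 221 = (5*(-1))*(-359) + 221 = -5*(-359) + 221 = 1795 + 221 = 2016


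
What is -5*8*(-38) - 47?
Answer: 1473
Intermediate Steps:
-5*8*(-38) - 47 = -40*(-38) - 47 = 1520 - 47 = 1473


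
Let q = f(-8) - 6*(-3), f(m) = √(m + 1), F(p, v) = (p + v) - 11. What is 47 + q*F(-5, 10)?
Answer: -61 - 6*I*√7 ≈ -61.0 - 15.875*I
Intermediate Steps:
F(p, v) = -11 + p + v
f(m) = √(1 + m)
q = 18 + I*√7 (q = √(1 - 8) - 6*(-3) = √(-7) - 1*(-18) = I*√7 + 18 = 18 + I*√7 ≈ 18.0 + 2.6458*I)
47 + q*F(-5, 10) = 47 + (18 + I*√7)*(-11 - 5 + 10) = 47 + (18 + I*√7)*(-6) = 47 + (-108 - 6*I*√7) = -61 - 6*I*√7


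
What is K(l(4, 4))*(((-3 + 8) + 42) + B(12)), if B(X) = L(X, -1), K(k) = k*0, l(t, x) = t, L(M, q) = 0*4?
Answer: 0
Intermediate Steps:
L(M, q) = 0
K(k) = 0
B(X) = 0
K(l(4, 4))*(((-3 + 8) + 42) + B(12)) = 0*(((-3 + 8) + 42) + 0) = 0*((5 + 42) + 0) = 0*(47 + 0) = 0*47 = 0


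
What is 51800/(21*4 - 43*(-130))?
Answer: 25900/2837 ≈ 9.1294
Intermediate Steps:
51800/(21*4 - 43*(-130)) = 51800/(84 + 5590) = 51800/5674 = 51800*(1/5674) = 25900/2837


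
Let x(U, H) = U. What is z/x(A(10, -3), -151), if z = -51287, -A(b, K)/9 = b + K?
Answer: 51287/63 ≈ 814.08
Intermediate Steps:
A(b, K) = -9*K - 9*b (A(b, K) = -9*(b + K) = -9*(K + b) = -9*K - 9*b)
z/x(A(10, -3), -151) = -51287/(-9*(-3) - 9*10) = -51287/(27 - 90) = -51287/(-63) = -51287*(-1/63) = 51287/63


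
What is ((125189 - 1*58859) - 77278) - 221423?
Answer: -232371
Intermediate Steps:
((125189 - 1*58859) - 77278) - 221423 = ((125189 - 58859) - 77278) - 221423 = (66330 - 77278) - 221423 = -10948 - 221423 = -232371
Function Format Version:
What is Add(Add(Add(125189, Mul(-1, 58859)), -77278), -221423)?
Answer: -232371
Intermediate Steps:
Add(Add(Add(125189, Mul(-1, 58859)), -77278), -221423) = Add(Add(Add(125189, -58859), -77278), -221423) = Add(Add(66330, -77278), -221423) = Add(-10948, -221423) = -232371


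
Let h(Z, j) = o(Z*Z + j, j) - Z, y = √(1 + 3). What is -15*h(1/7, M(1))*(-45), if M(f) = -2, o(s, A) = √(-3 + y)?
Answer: -675/7 + 675*I ≈ -96.429 + 675.0*I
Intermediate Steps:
y = 2 (y = √4 = 2)
o(s, A) = I (o(s, A) = √(-3 + 2) = √(-1) = I)
h(Z, j) = I - Z
-15*h(1/7, M(1))*(-45) = -15*(I - 1/7)*(-45) = -15*(I - 1*⅐)*(-45) = -15*(I - ⅐)*(-45) = -15*(-⅐ + I)*(-45) = (15/7 - 15*I)*(-45) = -675/7 + 675*I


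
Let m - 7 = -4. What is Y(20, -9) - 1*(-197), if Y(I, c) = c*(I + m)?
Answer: -10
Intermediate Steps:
m = 3 (m = 7 - 4 = 3)
Y(I, c) = c*(3 + I) (Y(I, c) = c*(I + 3) = c*(3 + I))
Y(20, -9) - 1*(-197) = -9*(3 + 20) - 1*(-197) = -9*23 + 197 = -207 + 197 = -10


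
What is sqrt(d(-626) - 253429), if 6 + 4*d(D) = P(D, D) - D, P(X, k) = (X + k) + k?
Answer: I*sqrt(1014974)/2 ≈ 503.73*I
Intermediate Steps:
P(X, k) = X + 2*k
d(D) = -3/2 + D/2 (d(D) = -3/2 + ((D + 2*D) - D)/4 = -3/2 + (3*D - D)/4 = -3/2 + (2*D)/4 = -3/2 + D/2)
sqrt(d(-626) - 253429) = sqrt((-3/2 + (1/2)*(-626)) - 253429) = sqrt((-3/2 - 313) - 253429) = sqrt(-629/2 - 253429) = sqrt(-507487/2) = I*sqrt(1014974)/2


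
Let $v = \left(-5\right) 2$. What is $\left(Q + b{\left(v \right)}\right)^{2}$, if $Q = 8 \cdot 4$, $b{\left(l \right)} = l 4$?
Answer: $64$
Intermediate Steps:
$v = -10$
$b{\left(l \right)} = 4 l$
$Q = 32$
$\left(Q + b{\left(v \right)}\right)^{2} = \left(32 + 4 \left(-10\right)\right)^{2} = \left(32 - 40\right)^{2} = \left(-8\right)^{2} = 64$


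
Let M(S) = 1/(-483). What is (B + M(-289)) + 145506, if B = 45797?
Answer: 92399348/483 ≈ 1.9130e+5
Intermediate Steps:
M(S) = -1/483
(B + M(-289)) + 145506 = (45797 - 1/483) + 145506 = 22119950/483 + 145506 = 92399348/483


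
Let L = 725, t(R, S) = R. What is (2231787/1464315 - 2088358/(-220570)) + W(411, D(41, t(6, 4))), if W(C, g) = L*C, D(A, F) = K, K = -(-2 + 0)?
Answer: 3208156520870487/10766131985 ≈ 2.9799e+5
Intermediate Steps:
K = 2 (K = -1*(-2) = 2)
D(A, F) = 2
W(C, g) = 725*C
(2231787/1464315 - 2088358/(-220570)) + W(411, D(41, t(6, 4))) = (2231787/1464315 - 2088358/(-220570)) + 725*411 = (2231787*(1/1464315) - 2088358*(-1/220570)) + 297975 = (743929/488105 + 1044179/110285) + 297975 = 118342640112/10766131985 + 297975 = 3208156520870487/10766131985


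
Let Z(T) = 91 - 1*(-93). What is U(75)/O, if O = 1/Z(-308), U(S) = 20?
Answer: 3680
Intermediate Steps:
Z(T) = 184 (Z(T) = 91 + 93 = 184)
O = 1/184 ≈ 0.0054348
U(75)/O = 20/(1/184) = 20*184 = 3680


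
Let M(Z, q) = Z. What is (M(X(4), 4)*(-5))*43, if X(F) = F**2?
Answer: -3440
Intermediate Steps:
(M(X(4), 4)*(-5))*43 = (4**2*(-5))*43 = (16*(-5))*43 = -80*43 = -3440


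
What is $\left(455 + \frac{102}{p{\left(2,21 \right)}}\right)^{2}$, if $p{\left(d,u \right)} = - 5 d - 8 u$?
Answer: $\frac{1635717136}{7921} \approx 2.065 \cdot 10^{5}$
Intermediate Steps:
$p{\left(d,u \right)} = - 8 u - 5 d$
$\left(455 + \frac{102}{p{\left(2,21 \right)}}\right)^{2} = \left(455 + \frac{102}{\left(-8\right) 21 - 10}\right)^{2} = \left(455 + \frac{102}{-168 - 10}\right)^{2} = \left(455 + \frac{102}{-178}\right)^{2} = \left(455 + 102 \left(- \frac{1}{178}\right)\right)^{2} = \left(455 - \frac{51}{89}\right)^{2} = \left(\frac{40444}{89}\right)^{2} = \frac{1635717136}{7921}$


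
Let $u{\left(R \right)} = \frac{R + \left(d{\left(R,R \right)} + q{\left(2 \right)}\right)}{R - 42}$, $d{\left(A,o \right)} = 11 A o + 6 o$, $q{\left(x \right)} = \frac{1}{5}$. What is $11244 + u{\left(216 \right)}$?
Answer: $\frac{12355921}{870} \approx 14202.0$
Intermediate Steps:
$q{\left(x \right)} = \frac{1}{5}$
$d{\left(A,o \right)} = 6 o + 11 A o$ ($d{\left(A,o \right)} = 11 A o + 6 o = 6 o + 11 A o$)
$u{\left(R \right)} = \frac{\frac{1}{5} + R + R \left(6 + 11 R\right)}{-42 + R}$ ($u{\left(R \right)} = \frac{R + \left(R \left(6 + 11 R\right) + \frac{1}{5}\right)}{R - 42} = \frac{R + \left(\frac{1}{5} + R \left(6 + 11 R\right)\right)}{-42 + R} = \frac{\frac{1}{5} + R + R \left(6 + 11 R\right)}{-42 + R}$)
$11244 + u{\left(216 \right)} = 11244 + \frac{1 + 35 \cdot 216 + 55 \cdot 216^{2}}{5 \left(-42 + 216\right)} = 11244 + \frac{1 + 7560 + 55 \cdot 46656}{5 \cdot 174} = 11244 + \frac{1}{5} \cdot \frac{1}{174} \left(1 + 7560 + 2566080\right) = 11244 + \frac{1}{5} \cdot \frac{1}{174} \cdot 2573641 = 11244 + \frac{2573641}{870} = \frac{12355921}{870}$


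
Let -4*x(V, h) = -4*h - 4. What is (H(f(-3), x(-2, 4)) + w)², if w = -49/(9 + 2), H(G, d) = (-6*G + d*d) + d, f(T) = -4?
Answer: 297025/121 ≈ 2454.8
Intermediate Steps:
x(V, h) = 1 + h (x(V, h) = -(-4*h - 4)/4 = -(-4 - 4*h)/4 = 1 + h)
H(G, d) = d + d² - 6*G (H(G, d) = (-6*G + d²) + d = (d² - 6*G) + d = d + d² - 6*G)
w = -49/11 ≈ -4.4545
(H(f(-3), x(-2, 4)) + w)² = (((1 + 4) + (1 + 4)² - 6*(-4)) - 49/11)² = ((5 + 5² + 24) - 49/11)² = ((5 + 25 + 24) - 49/11)² = (54 - 49/11)² = (545/11)² = 297025/121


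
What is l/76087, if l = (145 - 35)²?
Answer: 1100/6917 ≈ 0.15903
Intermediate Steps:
l = 12100 (l = 110² = 12100)
l/76087 = 12100/76087 = 12100*(1/76087) = 1100/6917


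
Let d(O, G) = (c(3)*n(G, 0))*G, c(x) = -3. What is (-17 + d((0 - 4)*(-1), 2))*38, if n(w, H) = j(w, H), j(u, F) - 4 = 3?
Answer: -2242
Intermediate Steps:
j(u, F) = 7 (j(u, F) = 4 + 3 = 7)
n(w, H) = 7
d(O, G) = -21*G (d(O, G) = (-3*7)*G = -21*G)
(-17 + d((0 - 4)*(-1), 2))*38 = (-17 - 21*2)*38 = (-17 - 42)*38 = -59*38 = -2242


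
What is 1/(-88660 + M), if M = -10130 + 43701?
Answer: -1/55089 ≈ -1.8152e-5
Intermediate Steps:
M = 33571
1/(-88660 + M) = 1/(-88660 + 33571) = 1/(-55089) = -1/55089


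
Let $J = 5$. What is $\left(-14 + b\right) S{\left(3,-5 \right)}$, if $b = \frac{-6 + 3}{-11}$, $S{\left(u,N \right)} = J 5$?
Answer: $- \frac{3775}{11} \approx -343.18$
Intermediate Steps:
$S{\left(u,N \right)} = 25$ ($S{\left(u,N \right)} = 5 \cdot 5 = 25$)
$b = \frac{3}{11}$ ($b = \left(-3\right) \left(- \frac{1}{11}\right) = \frac{3}{11} \approx 0.27273$)
$\left(-14 + b\right) S{\left(3,-5 \right)} = \left(-14 + \frac{3}{11}\right) 25 = \left(- \frac{151}{11}\right) 25 = - \frac{3775}{11}$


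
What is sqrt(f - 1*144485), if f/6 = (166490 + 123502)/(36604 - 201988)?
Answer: I*sqrt(762388566667)/2297 ≈ 380.13*I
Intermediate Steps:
f = -24166/2297 (f = 6*((166490 + 123502)/(36604 - 201988)) = 6*(289992/(-165384)) = 6*(289992*(-1/165384)) = 6*(-12083/6891) = -24166/2297 ≈ -10.521)
sqrt(f - 1*144485) = sqrt(-24166/2297 - 1*144485) = sqrt(-24166/2297 - 144485) = sqrt(-331906211/2297) = I*sqrt(762388566667)/2297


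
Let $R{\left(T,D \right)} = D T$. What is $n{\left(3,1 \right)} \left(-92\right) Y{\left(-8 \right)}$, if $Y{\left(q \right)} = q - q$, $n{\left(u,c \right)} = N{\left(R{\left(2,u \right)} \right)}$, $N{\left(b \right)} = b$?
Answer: $0$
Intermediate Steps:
$n{\left(u,c \right)} = 2 u$ ($n{\left(u,c \right)} = u 2 = 2 u$)
$Y{\left(q \right)} = 0$
$n{\left(3,1 \right)} \left(-92\right) Y{\left(-8 \right)} = 2 \cdot 3 \left(-92\right) 0 = 6 \left(-92\right) 0 = \left(-552\right) 0 = 0$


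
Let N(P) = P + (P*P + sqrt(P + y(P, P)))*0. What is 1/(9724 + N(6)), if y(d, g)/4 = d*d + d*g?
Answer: 1/9730 ≈ 0.00010277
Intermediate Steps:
y(d, g) = 4*d**2 + 4*d*g (y(d, g) = 4*(d*d + d*g) = 4*(d**2 + d*g) = 4*d**2 + 4*d*g)
N(P) = P (N(P) = P + (P*P + sqrt(P + 4*P*(P + P)))*0 = P + (P**2 + sqrt(P + 4*P*(2*P)))*0 = P + (P**2 + sqrt(P + 8*P**2))*0 = P + 0 = P)
1/(9724 + N(6)) = 1/(9724 + 6) = 1/9730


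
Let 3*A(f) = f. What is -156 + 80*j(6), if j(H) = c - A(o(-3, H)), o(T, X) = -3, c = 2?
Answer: 84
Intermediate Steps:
A(f) = f/3
j(H) = 3 (j(H) = 2 - (-3)/3 = 2 - 1*(-1) = 2 + 1 = 3)
-156 + 80*j(6) = -156 + 80*3 = -156 + 240 = 84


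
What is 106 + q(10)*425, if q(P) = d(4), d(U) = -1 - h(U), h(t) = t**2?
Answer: -7119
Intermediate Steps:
d(U) = -1 - U**2
q(P) = -17 (q(P) = -1 - 1*4**2 = -1 - 1*16 = -1 - 16 = -17)
106 + q(10)*425 = 106 - 17*425 = 106 - 7225 = -7119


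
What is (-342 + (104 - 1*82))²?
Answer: 102400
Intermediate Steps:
(-342 + (104 - 1*82))² = (-342 + (104 - 82))² = (-342 + 22)² = (-320)² = 102400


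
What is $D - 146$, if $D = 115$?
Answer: $-31$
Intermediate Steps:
$D - 146 = 115 - 146 = -31$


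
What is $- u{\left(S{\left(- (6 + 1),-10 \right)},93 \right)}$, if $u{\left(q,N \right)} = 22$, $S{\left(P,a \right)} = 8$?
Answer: $-22$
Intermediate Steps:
$- u{\left(S{\left(- (6 + 1),-10 \right)},93 \right)} = \left(-1\right) 22 = -22$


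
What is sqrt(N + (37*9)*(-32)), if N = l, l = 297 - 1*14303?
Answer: I*sqrt(24662) ≈ 157.04*I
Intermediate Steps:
l = -14006 (l = 297 - 14303 = -14006)
N = -14006
sqrt(N + (37*9)*(-32)) = sqrt(-14006 + (37*9)*(-32)) = sqrt(-14006 + 333*(-32)) = sqrt(-14006 - 10656) = sqrt(-24662) = I*sqrt(24662)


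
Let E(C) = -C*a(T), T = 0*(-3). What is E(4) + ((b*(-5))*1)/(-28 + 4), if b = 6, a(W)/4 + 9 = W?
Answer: 581/4 ≈ 145.25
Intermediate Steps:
T = 0
a(W) = -36 + 4*W
E(C) = 36*C (E(C) = -C*(-36 + 4*0) = -C*(-36 + 0) = -C*(-36) = -(-36)*C = 36*C)
E(4) + ((b*(-5))*1)/(-28 + 4) = 36*4 + ((6*(-5))*1)/(-28 + 4) = 144 + (-30*1)/(-24) = 144 - 1/24*(-30) = 144 + 5/4 = 581/4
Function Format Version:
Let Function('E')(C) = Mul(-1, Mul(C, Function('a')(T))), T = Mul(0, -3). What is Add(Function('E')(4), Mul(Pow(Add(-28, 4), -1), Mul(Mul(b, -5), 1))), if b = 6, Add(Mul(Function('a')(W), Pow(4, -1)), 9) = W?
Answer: Rational(581, 4) ≈ 145.25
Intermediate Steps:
T = 0
Function('a')(W) = Add(-36, Mul(4, W))
Function('E')(C) = Mul(36, C) (Function('E')(C) = Mul(-1, Mul(C, Add(-36, Mul(4, 0)))) = Mul(-1, Mul(C, Add(-36, 0))) = Mul(-1, Mul(C, -36)) = Mul(-1, Mul(-36, C)) = Mul(36, C))
Add(Function('E')(4), Mul(Pow(Add(-28, 4), -1), Mul(Mul(b, -5), 1))) = Add(Mul(36, 4), Mul(Pow(Add(-28, 4), -1), Mul(Mul(6, -5), 1))) = Add(144, Mul(Pow(-24, -1), Mul(-30, 1))) = Add(144, Mul(Rational(-1, 24), -30)) = Add(144, Rational(5, 4)) = Rational(581, 4)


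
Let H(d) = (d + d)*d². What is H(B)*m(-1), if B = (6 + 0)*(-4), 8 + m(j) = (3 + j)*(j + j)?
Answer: 331776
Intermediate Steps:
m(j) = -8 + 2*j*(3 + j) (m(j) = -8 + (3 + j)*(j + j) = -8 + (3 + j)*(2*j) = -8 + 2*j*(3 + j))
B = -24 (B = 6*(-4) = -24)
H(d) = 2*d³ (H(d) = (2*d)*d² = 2*d³)
H(B)*m(-1) = (2*(-24)³)*(-8 + 2*(-1)² + 6*(-1)) = (2*(-13824))*(-8 + 2*1 - 6) = -27648*(-8 + 2 - 6) = -27648*(-12) = 331776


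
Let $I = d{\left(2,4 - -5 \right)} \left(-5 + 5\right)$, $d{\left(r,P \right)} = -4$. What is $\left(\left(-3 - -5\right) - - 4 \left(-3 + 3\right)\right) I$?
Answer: $0$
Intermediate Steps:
$I = 0$ ($I = - 4 \left(-5 + 5\right) = \left(-4\right) 0 = 0$)
$\left(\left(-3 - -5\right) - - 4 \left(-3 + 3\right)\right) I = \left(\left(-3 - -5\right) - - 4 \left(-3 + 3\right)\right) 0 = \left(\left(-3 + 5\right) - \left(-4\right) 0\right) 0 = \left(2 - 0\right) 0 = \left(2 + 0\right) 0 = 2 \cdot 0 = 0$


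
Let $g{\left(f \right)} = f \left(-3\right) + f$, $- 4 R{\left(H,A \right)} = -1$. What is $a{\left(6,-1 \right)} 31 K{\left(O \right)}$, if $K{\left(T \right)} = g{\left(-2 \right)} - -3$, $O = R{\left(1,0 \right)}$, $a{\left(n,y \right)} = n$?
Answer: $1302$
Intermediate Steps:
$R{\left(H,A \right)} = \frac{1}{4}$ ($R{\left(H,A \right)} = \left(- \frac{1}{4}\right) \left(-1\right) = \frac{1}{4}$)
$O = \frac{1}{4} \approx 0.25$
$g{\left(f \right)} = - 2 f$ ($g{\left(f \right)} = - 3 f + f = - 2 f$)
$K{\left(T \right)} = 7$ ($K{\left(T \right)} = \left(-2\right) \left(-2\right) - -3 = 4 + 3 = 7$)
$a{\left(6,-1 \right)} 31 K{\left(O \right)} = 6 \cdot 31 \cdot 7 = 186 \cdot 7 = 1302$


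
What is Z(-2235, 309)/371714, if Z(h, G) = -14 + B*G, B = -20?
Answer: -3097/185857 ≈ -0.016663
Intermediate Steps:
Z(h, G) = -14 - 20*G
Z(-2235, 309)/371714 = (-14 - 20*309)/371714 = (-14 - 6180)*(1/371714) = -6194*1/371714 = -3097/185857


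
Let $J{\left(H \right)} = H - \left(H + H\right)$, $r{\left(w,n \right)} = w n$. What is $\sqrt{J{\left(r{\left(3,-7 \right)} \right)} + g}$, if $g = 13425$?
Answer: $9 \sqrt{166} \approx 115.96$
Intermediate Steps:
$r{\left(w,n \right)} = n w$
$J{\left(H \right)} = - H$ ($J{\left(H \right)} = H - 2 H = - H$)
$\sqrt{J{\left(r{\left(3,-7 \right)} \right)} + g} = \sqrt{- \left(-7\right) 3 + 13425} = \sqrt{\left(-1\right) \left(-21\right) + 13425} = \sqrt{21 + 13425} = \sqrt{13446} = 9 \sqrt{166}$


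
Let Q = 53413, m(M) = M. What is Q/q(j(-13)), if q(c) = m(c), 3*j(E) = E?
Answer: -160239/13 ≈ -12326.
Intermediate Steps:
j(E) = E/3
q(c) = c
Q/q(j(-13)) = 53413/(((⅓)*(-13))) = 53413/(-13/3) = 53413*(-3/13) = -160239/13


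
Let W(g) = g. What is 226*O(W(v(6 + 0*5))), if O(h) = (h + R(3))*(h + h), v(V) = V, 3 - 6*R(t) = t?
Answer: 16272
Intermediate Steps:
R(t) = ½ - t/6
O(h) = 2*h² (O(h) = (h + (½ - ⅙*3))*(h + h) = (h + (½ - ½))*(2*h) = (h + 0)*(2*h) = h*(2*h) = 2*h²)
226*O(W(v(6 + 0*5))) = 226*(2*(6 + 0*5)²) = 226*(2*(6 + 0)²) = 226*(2*6²) = 226*(2*36) = 226*72 = 16272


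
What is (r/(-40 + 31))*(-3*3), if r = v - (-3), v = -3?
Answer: 0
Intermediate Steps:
r = 0 (r = -3 - (-3) = -3 - 1*(-3) = -3 + 3 = 0)
(r/(-40 + 31))*(-3*3) = (0/(-40 + 31))*(-3*3) = (0/(-9))*(-9) = (0*(-1/9))*(-9) = 0*(-9) = 0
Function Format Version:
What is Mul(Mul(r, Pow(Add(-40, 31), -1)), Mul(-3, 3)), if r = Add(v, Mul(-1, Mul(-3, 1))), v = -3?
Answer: 0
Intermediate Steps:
r = 0 (r = Add(-3, Mul(-1, Mul(-3, 1))) = Add(-3, Mul(-1, -3)) = Add(-3, 3) = 0)
Mul(Mul(r, Pow(Add(-40, 31), -1)), Mul(-3, 3)) = Mul(Mul(0, Pow(Add(-40, 31), -1)), Mul(-3, 3)) = Mul(Mul(0, Pow(-9, -1)), -9) = Mul(Mul(0, Rational(-1, 9)), -9) = Mul(0, -9) = 0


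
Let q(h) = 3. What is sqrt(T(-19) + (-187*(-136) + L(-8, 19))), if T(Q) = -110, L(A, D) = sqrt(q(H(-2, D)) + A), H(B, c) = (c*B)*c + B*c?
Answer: sqrt(25322 + I*sqrt(5)) ≈ 159.13 + 0.007*I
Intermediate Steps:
H(B, c) = B*c + B*c**2 (H(B, c) = (B*c)*c + B*c = B*c**2 + B*c = B*c + B*c**2)
L(A, D) = sqrt(3 + A)
sqrt(T(-19) + (-187*(-136) + L(-8, 19))) = sqrt(-110 + (-187*(-136) + sqrt(3 - 8))) = sqrt(-110 + (25432 + sqrt(-5))) = sqrt(-110 + (25432 + I*sqrt(5))) = sqrt(25322 + I*sqrt(5))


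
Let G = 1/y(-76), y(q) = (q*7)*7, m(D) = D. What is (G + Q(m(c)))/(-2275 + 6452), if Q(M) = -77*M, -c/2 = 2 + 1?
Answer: 1720487/15555148 ≈ 0.11061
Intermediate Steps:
c = -6 (c = -2*(2 + 1) = -2*3 = -6)
y(q) = 49*q (y(q) = (7*q)*7 = 49*q)
G = -1/3724 (G = 1/(49*(-76)) = 1/(-3724) = -1/3724 ≈ -0.00026853)
(G + Q(m(c)))/(-2275 + 6452) = (-1/3724 - 77*(-6))/(-2275 + 6452) = (-1/3724 + 462)/4177 = (1720487/3724)*(1/4177) = 1720487/15555148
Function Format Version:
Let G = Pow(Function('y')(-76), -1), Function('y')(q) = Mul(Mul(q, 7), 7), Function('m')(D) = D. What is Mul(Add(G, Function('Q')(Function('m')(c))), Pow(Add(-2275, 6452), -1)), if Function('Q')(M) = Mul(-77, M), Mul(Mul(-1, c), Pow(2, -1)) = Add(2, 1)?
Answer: Rational(1720487, 15555148) ≈ 0.11061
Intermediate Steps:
c = -6 (c = Mul(-2, Add(2, 1)) = Mul(-2, 3) = -6)
Function('y')(q) = Mul(49, q) (Function('y')(q) = Mul(Mul(7, q), 7) = Mul(49, q))
G = Rational(-1, 3724) (G = Pow(Mul(49, -76), -1) = Pow(-3724, -1) = Rational(-1, 3724) ≈ -0.00026853)
Mul(Add(G, Function('Q')(Function('m')(c))), Pow(Add(-2275, 6452), -1)) = Mul(Add(Rational(-1, 3724), Mul(-77, -6)), Pow(Add(-2275, 6452), -1)) = Mul(Add(Rational(-1, 3724), 462), Pow(4177, -1)) = Mul(Rational(1720487, 3724), Rational(1, 4177)) = Rational(1720487, 15555148)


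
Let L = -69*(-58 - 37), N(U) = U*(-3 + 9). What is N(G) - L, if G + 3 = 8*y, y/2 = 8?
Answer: -5805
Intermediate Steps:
y = 16 (y = 2*8 = 16)
G = 125 (G = -3 + 8*16 = -3 + 128 = 125)
N(U) = 6*U (N(U) = U*6 = 6*U)
L = 6555 (L = -69*(-95) = 6555)
N(G) - L = 6*125 - 1*6555 = 750 - 6555 = -5805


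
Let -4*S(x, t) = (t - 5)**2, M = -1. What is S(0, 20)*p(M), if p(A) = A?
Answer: 225/4 ≈ 56.250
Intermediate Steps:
S(x, t) = -(-5 + t)**2/4 (S(x, t) = -(t - 5)**2/4 = -(-5 + t)**2/4)
S(0, 20)*p(M) = -(-5 + 20)**2/4*(-1) = -1/4*15**2*(-1) = -1/4*225*(-1) = -225/4*(-1) = 225/4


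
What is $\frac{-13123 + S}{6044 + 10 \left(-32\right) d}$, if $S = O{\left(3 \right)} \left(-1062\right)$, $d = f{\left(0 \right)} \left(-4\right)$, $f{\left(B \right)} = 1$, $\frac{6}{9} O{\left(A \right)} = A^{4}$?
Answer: $- \frac{35539}{1831} \approx -19.41$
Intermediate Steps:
$O{\left(A \right)} = \frac{3 A^{4}}{2}$
$d = -4$ ($d = 1 \left(-4\right) = -4$)
$S = -129033$ ($S = \frac{3 \cdot 3^{4}}{2} \left(-1062\right) = \frac{3}{2} \cdot 81 \left(-1062\right) = \frac{243}{2} \left(-1062\right) = -129033$)
$\frac{-13123 + S}{6044 + 10 \left(-32\right) d} = \frac{-13123 - 129033}{6044 + 10 \left(-32\right) \left(-4\right)} = - \frac{142156}{6044 - -1280} = - \frac{142156}{6044 + 1280} = - \frac{142156}{7324} = \left(-142156\right) \frac{1}{7324} = - \frac{35539}{1831}$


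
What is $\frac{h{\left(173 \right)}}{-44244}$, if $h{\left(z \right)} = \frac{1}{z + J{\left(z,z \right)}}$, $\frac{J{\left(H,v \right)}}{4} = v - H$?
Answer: $- \frac{1}{7654212} \approx -1.3065 \cdot 10^{-7}$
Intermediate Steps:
$J{\left(H,v \right)} = - 4 H + 4 v$ ($J{\left(H,v \right)} = 4 \left(v - H\right) = - 4 H + 4 v$)
$h{\left(z \right)} = \frac{1}{z}$ ($h{\left(z \right)} = \frac{1}{z + \left(- 4 z + 4 z\right)} = \frac{1}{z + 0} = \frac{1}{z}$)
$\frac{h{\left(173 \right)}}{-44244} = \frac{1}{173 \left(-44244\right)} = \frac{1}{173} \left(- \frac{1}{44244}\right) = - \frac{1}{7654212}$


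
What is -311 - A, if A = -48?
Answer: -263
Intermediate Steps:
-311 - A = -311 - 1*(-48) = -311 + 48 = -263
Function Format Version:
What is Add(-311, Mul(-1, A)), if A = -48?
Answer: -263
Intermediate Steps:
Add(-311, Mul(-1, A)) = Add(-311, Mul(-1, -48)) = Add(-311, 48) = -263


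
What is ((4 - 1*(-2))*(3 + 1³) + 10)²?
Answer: 1156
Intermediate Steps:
((4 - 1*(-2))*(3 + 1³) + 10)² = ((4 + 2)*(3 + 1) + 10)² = (6*4 + 10)² = (24 + 10)² = 34² = 1156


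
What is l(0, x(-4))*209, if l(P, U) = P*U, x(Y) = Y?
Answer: 0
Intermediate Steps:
l(0, x(-4))*209 = (0*(-4))*209 = 0*209 = 0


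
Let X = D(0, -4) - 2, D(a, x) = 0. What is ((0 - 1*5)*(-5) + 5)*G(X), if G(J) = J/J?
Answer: 30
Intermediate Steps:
X = -2 (X = 0 - 2 = -2)
G(J) = 1
((0 - 1*5)*(-5) + 5)*G(X) = ((0 - 1*5)*(-5) + 5)*1 = ((0 - 5)*(-5) + 5)*1 = (-5*(-5) + 5)*1 = (25 + 5)*1 = 30*1 = 30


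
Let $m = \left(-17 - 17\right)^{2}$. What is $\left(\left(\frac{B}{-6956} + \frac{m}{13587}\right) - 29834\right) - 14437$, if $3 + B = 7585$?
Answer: $- \frac{2092099535555}{47255586} \approx -44272.0$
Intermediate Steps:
$B = 7582$ ($B = -3 + 7585 = 7582$)
$m = 1156$ ($m = \left(-34\right)^{2} = 1156$)
$\left(\left(\frac{B}{-6956} + \frac{m}{13587}\right) - 29834\right) - 14437 = \left(\left(\frac{7582}{-6956} + \frac{1156}{13587}\right) - 29834\right) - 14437 = \left(\left(7582 \left(- \frac{1}{6956}\right) + 1156 \cdot \frac{1}{13587}\right) - 29834\right) - 14437 = \left(\left(- \frac{3791}{3478} + \frac{1156}{13587}\right) - 29834\right) - 14437 = \left(- \frac{47487749}{47255586} - 29834\right) - 14437 = - \frac{1409870640473}{47255586} - 14437 = - \frac{2092099535555}{47255586}$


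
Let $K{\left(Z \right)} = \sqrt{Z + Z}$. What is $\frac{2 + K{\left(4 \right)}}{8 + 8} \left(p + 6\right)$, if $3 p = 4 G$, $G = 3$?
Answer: $\frac{5}{4} + \frac{5 \sqrt{2}}{4} \approx 3.0178$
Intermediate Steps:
$K{\left(Z \right)} = \sqrt{2} \sqrt{Z}$ ($K{\left(Z \right)} = \sqrt{2 Z} = \sqrt{2} \sqrt{Z}$)
$p = 4$ ($p = \frac{4 \cdot 3}{3} = \frac{1}{3} \cdot 12 = 4$)
$\frac{2 + K{\left(4 \right)}}{8 + 8} \left(p + 6\right) = \frac{2 + \sqrt{2} \sqrt{4}}{8 + 8} \left(4 + 6\right) = \frac{2 + \sqrt{2} \cdot 2}{16} \cdot 10 = \left(2 + 2 \sqrt{2}\right) \frac{1}{16} \cdot 10 = \left(\frac{1}{8} + \frac{\sqrt{2}}{8}\right) 10 = \frac{5}{4} + \frac{5 \sqrt{2}}{4}$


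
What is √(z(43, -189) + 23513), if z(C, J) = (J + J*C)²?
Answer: √69179369 ≈ 8317.4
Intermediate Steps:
z(C, J) = (J + C*J)²
√(z(43, -189) + 23513) = √((-189)²*(1 + 43)² + 23513) = √(35721*44² + 23513) = √(35721*1936 + 23513) = √(69155856 + 23513) = √69179369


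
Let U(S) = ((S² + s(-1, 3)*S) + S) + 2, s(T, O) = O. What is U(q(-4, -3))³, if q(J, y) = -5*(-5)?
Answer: 384240583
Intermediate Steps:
q(J, y) = 25
U(S) = 2 + S² + 4*S (U(S) = ((S² + 3*S) + S) + 2 = (S² + 4*S) + 2 = 2 + S² + 4*S)
U(q(-4, -3))³ = (2 + 25² + 4*25)³ = (2 + 625 + 100)³ = 727³ = 384240583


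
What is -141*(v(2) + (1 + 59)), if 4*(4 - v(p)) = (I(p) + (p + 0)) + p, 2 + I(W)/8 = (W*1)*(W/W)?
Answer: -8883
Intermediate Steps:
I(W) = -16 + 8*W (I(W) = -16 + 8*((W*1)*(W/W)) = -16 + 8*(W*1) = -16 + 8*W)
v(p) = 8 - 5*p/2 (v(p) = 4 - (((-16 + 8*p) + (p + 0)) + p)/4 = 4 - (((-16 + 8*p) + p) + p)/4 = 4 - ((-16 + 9*p) + p)/4 = 4 - (-16 + 10*p)/4 = 4 + (4 - 5*p/2) = 8 - 5*p/2)
-141*(v(2) + (1 + 59)) = -141*((8 - 5/2*2) + (1 + 59)) = -141*((8 - 5) + 60) = -141*(3 + 60) = -141*63 = -8883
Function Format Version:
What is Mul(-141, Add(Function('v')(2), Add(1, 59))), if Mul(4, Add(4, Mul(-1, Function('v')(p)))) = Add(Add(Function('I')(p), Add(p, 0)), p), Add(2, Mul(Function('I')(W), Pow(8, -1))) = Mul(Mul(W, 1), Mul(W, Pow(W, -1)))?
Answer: -8883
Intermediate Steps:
Function('I')(W) = Add(-16, Mul(8, W)) (Function('I')(W) = Add(-16, Mul(8, Mul(Mul(W, 1), Mul(W, Pow(W, -1))))) = Add(-16, Mul(8, Mul(W, 1))) = Add(-16, Mul(8, W)))
Function('v')(p) = Add(8, Mul(Rational(-5, 2), p)) (Function('v')(p) = Add(4, Mul(Rational(-1, 4), Add(Add(Add(-16, Mul(8, p)), Add(p, 0)), p))) = Add(4, Mul(Rational(-1, 4), Add(Add(Add(-16, Mul(8, p)), p), p))) = Add(4, Mul(Rational(-1, 4), Add(Add(-16, Mul(9, p)), p))) = Add(4, Mul(Rational(-1, 4), Add(-16, Mul(10, p)))) = Add(4, Add(4, Mul(Rational(-5, 2), p))) = Add(8, Mul(Rational(-5, 2), p)))
Mul(-141, Add(Function('v')(2), Add(1, 59))) = Mul(-141, Add(Add(8, Mul(Rational(-5, 2), 2)), Add(1, 59))) = Mul(-141, Add(Add(8, -5), 60)) = Mul(-141, Add(3, 60)) = Mul(-141, 63) = -8883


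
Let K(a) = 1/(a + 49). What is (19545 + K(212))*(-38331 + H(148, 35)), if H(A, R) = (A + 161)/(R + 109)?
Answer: -4692597936055/6264 ≈ -7.4914e+8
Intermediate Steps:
H(A, R) = (161 + A)/(109 + R)
K(a) = 1/(49 + a)
(19545 + K(212))*(-38331 + H(148, 35)) = (19545 + 1/(49 + 212))*(-38331 + (161 + 148)/(109 + 35)) = (19545 + 1/261)*(-38331 + 309/144) = (19545 + 1/261)*(-38331 + (1/144)*309) = 5101246*(-38331 + 103/48)/261 = (5101246/261)*(-1839785/48) = -4692597936055/6264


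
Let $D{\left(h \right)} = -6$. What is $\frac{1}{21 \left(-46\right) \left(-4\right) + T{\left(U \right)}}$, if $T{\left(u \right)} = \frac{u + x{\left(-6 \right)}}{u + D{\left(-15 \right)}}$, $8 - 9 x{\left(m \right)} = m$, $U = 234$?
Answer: $\frac{513}{1982762} \approx 0.00025873$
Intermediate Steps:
$x{\left(m \right)} = \frac{8}{9} - \frac{m}{9}$
$T{\left(u \right)} = \frac{\frac{14}{9} + u}{-6 + u}$ ($T{\left(u \right)} = \frac{u + \left(\frac{8}{9} - - \frac{2}{3}\right)}{u - 6} = \frac{u + \left(\frac{8}{9} + \frac{2}{3}\right)}{-6 + u} = \frac{u + \frac{14}{9}}{-6 + u} = \frac{\frac{14}{9} + u}{-6 + u}$)
$\frac{1}{21 \left(-46\right) \left(-4\right) + T{\left(U \right)}} = \frac{1}{21 \left(-46\right) \left(-4\right) + \frac{\frac{14}{9} + 234}{-6 + 234}} = \frac{1}{\left(-966\right) \left(-4\right) + \frac{1}{228} \cdot \frac{2120}{9}} = \frac{1}{3864 + \frac{1}{228} \cdot \frac{2120}{9}} = \frac{1}{3864 + \frac{530}{513}} = \frac{1}{\frac{1982762}{513}} = \frac{513}{1982762}$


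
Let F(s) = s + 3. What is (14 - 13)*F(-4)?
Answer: -1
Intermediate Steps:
F(s) = 3 + s
(14 - 13)*F(-4) = (14 - 13)*(3 - 4) = 1*(-1) = -1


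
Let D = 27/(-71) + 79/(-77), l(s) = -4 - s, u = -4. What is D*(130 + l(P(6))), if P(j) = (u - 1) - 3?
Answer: -1030192/5467 ≈ -188.44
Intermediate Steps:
P(j) = -8 (P(j) = (-4 - 1) - 3 = -5 - 3 = -8)
D = -7688/5467 (D = 27*(-1/71) + 79*(-1/77) = -27/71 - 79/77 = -7688/5467 ≈ -1.4063)
D*(130 + l(P(6))) = -7688*(130 + (-4 - 1*(-8)))/5467 = -7688*(130 + (-4 + 8))/5467 = -7688*(130 + 4)/5467 = -7688/5467*134 = -1030192/5467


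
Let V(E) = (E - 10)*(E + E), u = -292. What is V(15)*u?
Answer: -43800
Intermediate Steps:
V(E) = 2*E*(-10 + E) (V(E) = (-10 + E)*(2*E) = 2*E*(-10 + E))
V(15)*u = (2*15*(-10 + 15))*(-292) = (2*15*5)*(-292) = 150*(-292) = -43800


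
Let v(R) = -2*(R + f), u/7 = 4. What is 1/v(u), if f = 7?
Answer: -1/70 ≈ -0.014286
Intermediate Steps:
u = 28 (u = 7*4 = 28)
v(R) = -14 - 2*R (v(R) = -2*(R + 7) = -2*(7 + R) = -14 - 2*R)
1/v(u) = 1/(-14 - 2*28) = 1/(-14 - 56) = 1/(-70) = -1/70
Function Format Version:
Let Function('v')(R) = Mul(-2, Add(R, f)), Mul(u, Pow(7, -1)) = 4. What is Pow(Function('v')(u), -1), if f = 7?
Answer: Rational(-1, 70) ≈ -0.014286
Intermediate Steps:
u = 28 (u = Mul(7, 4) = 28)
Function('v')(R) = Add(-14, Mul(-2, R)) (Function('v')(R) = Mul(-2, Add(R, 7)) = Mul(-2, Add(7, R)) = Add(-14, Mul(-2, R)))
Pow(Function('v')(u), -1) = Pow(Add(-14, Mul(-2, 28)), -1) = Pow(Add(-14, -56), -1) = Pow(-70, -1) = Rational(-1, 70)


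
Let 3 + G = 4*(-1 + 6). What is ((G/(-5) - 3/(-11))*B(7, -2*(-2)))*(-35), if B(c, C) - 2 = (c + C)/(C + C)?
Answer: 8127/22 ≈ 369.41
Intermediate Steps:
B(c, C) = 2 + (C + c)/(2*C) (B(c, C) = 2 + (c + C)/(C + C) = 2 + (C + c)/((2*C)) = 2 + (C + c)*(1/(2*C)) = 2 + (C + c)/(2*C))
G = 17 (G = -3 + 4*(-1 + 6) = -3 + 4*5 = -3 + 20 = 17)
((G/(-5) - 3/(-11))*B(7, -2*(-2)))*(-35) = ((17/(-5) - 3/(-11))*((7 + 5*(-2*(-2)))/(2*((-2*(-2))))))*(-35) = ((17*(-⅕) - 3*(-1/11))*((½)*(7 + 5*4)/4))*(-35) = ((-17/5 + 3/11)*((½)*(¼)*(7 + 20)))*(-35) = -86*27/(55*4)*(-35) = -172/55*27/8*(-35) = -1161/110*(-35) = 8127/22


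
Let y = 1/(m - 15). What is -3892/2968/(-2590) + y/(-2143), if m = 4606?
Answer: 1367278767/2701065359020 ≈ 0.00050620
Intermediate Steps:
y = 1/4591 (y = 1/(4606 - 15) = 1/4591 ≈ 0.00021782)
-3892/2968/(-2590) + y/(-2143) = -3892/2968/(-2590) + (1/4591)/(-2143) = -3892*1/2968*(-1/2590) + (1/4591)*(-1/2143) = -139/106*(-1/2590) - 1/9838513 = 139/274540 - 1/9838513 = 1367278767/2701065359020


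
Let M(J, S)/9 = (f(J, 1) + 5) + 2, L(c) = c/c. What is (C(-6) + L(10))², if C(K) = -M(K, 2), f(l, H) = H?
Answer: 5041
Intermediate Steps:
L(c) = 1
M(J, S) = 72 (M(J, S) = 9*((1 + 5) + 2) = 9*(6 + 2) = 9*8 = 72)
C(K) = -72 (C(K) = -1*72 = -72)
(C(-6) + L(10))² = (-72 + 1)² = (-71)² = 5041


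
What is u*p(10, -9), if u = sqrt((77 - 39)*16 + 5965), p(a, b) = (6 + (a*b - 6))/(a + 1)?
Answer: -90*sqrt(6573)/11 ≈ -663.33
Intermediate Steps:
p(a, b) = a*b/(1 + a) (p(a, b) = (6 + (-6 + a*b))/(1 + a) = (a*b)/(1 + a) = a*b/(1 + a))
u = sqrt(6573) (u = sqrt(38*16 + 5965) = sqrt(608 + 5965) = sqrt(6573) ≈ 81.074)
u*p(10, -9) = sqrt(6573)*(10*(-9)/(1 + 10)) = sqrt(6573)*(10*(-9)/11) = sqrt(6573)*(10*(-9)*(1/11)) = sqrt(6573)*(-90/11) = -90*sqrt(6573)/11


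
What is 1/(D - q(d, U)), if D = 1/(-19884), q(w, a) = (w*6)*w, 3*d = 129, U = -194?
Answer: -19884/220593097 ≈ -9.0139e-5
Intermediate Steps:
d = 43 (d = (⅓)*129 = 43)
q(w, a) = 6*w² (q(w, a) = (6*w)*w = 6*w²)
D = -1/19884 ≈ -5.0292e-5
1/(D - q(d, U)) = 1/(-1/19884 - 6*43²) = 1/(-1/19884 - 6*1849) = 1/(-1/19884 - 1*11094) = 1/(-1/19884 - 11094) = 1/(-220593097/19884) = -19884/220593097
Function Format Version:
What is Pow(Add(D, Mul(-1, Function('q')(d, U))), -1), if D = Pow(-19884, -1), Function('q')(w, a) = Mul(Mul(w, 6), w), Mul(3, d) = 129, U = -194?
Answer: Rational(-19884, 220593097) ≈ -9.0139e-5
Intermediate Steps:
d = 43 (d = Mul(Rational(1, 3), 129) = 43)
Function('q')(w, a) = Mul(6, Pow(w, 2)) (Function('q')(w, a) = Mul(Mul(6, w), w) = Mul(6, Pow(w, 2)))
D = Rational(-1, 19884) ≈ -5.0292e-5
Pow(Add(D, Mul(-1, Function('q')(d, U))), -1) = Pow(Add(Rational(-1, 19884), Mul(-1, Mul(6, Pow(43, 2)))), -1) = Pow(Add(Rational(-1, 19884), Mul(-1, Mul(6, 1849))), -1) = Pow(Add(Rational(-1, 19884), Mul(-1, 11094)), -1) = Pow(Add(Rational(-1, 19884), -11094), -1) = Pow(Rational(-220593097, 19884), -1) = Rational(-19884, 220593097)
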